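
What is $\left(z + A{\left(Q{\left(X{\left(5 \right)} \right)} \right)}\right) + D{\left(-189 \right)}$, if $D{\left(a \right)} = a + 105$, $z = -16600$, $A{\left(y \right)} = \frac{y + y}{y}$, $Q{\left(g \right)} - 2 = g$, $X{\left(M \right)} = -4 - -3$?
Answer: $-16682$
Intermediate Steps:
$X{\left(M \right)} = -1$ ($X{\left(M \right)} = -4 + 3 = -1$)
$Q{\left(g \right)} = 2 + g$
$A{\left(y \right)} = 2$ ($A{\left(y \right)} = \frac{2 y}{y} = 2$)
$D{\left(a \right)} = 105 + a$
$\left(z + A{\left(Q{\left(X{\left(5 \right)} \right)} \right)}\right) + D{\left(-189 \right)} = \left(-16600 + 2\right) + \left(105 - 189\right) = -16598 - 84 = -16682$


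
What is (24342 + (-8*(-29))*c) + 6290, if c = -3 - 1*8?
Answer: 28080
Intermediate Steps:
c = -11 (c = -3 - 8 = -11)
(24342 + (-8*(-29))*c) + 6290 = (24342 - 8*(-29)*(-11)) + 6290 = (24342 + 232*(-11)) + 6290 = (24342 - 2552) + 6290 = 21790 + 6290 = 28080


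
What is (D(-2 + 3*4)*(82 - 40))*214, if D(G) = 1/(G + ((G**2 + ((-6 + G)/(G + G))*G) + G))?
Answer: 4494/61 ≈ 73.672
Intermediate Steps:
D(G) = 1/(-3 + G**2 + 5*G/2) (D(G) = 1/(G + ((G**2 + ((-6 + G)/((2*G)))*G) + G)) = 1/(G + ((G**2 + ((-6 + G)*(1/(2*G)))*G) + G)) = 1/(G + ((G**2 + ((-6 + G)/(2*G))*G) + G)) = 1/(G + ((G**2 + (-3 + G/2)) + G)) = 1/(G + ((-3 + G**2 + G/2) + G)) = 1/(G + (-3 + G**2 + 3*G/2)) = 1/(-3 + G**2 + 5*G/2))
(D(-2 + 3*4)*(82 - 40))*214 = ((2/(-6 + 2*(-2 + 3*4)**2 + 5*(-2 + 3*4)))*(82 - 40))*214 = ((2/(-6 + 2*(-2 + 12)**2 + 5*(-2 + 12)))*42)*214 = ((2/(-6 + 2*10**2 + 5*10))*42)*214 = ((2/(-6 + 2*100 + 50))*42)*214 = ((2/(-6 + 200 + 50))*42)*214 = ((2/244)*42)*214 = ((2*(1/244))*42)*214 = ((1/122)*42)*214 = (21/61)*214 = 4494/61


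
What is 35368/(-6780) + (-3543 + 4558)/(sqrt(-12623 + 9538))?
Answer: -8842/1695 - 203*I*sqrt(3085)/617 ≈ -5.2165 - 18.274*I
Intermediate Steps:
35368/(-6780) + (-3543 + 4558)/(sqrt(-12623 + 9538)) = 35368*(-1/6780) + 1015/(sqrt(-3085)) = -8842/1695 + 1015/((I*sqrt(3085))) = -8842/1695 + 1015*(-I*sqrt(3085)/3085) = -8842/1695 - 203*I*sqrt(3085)/617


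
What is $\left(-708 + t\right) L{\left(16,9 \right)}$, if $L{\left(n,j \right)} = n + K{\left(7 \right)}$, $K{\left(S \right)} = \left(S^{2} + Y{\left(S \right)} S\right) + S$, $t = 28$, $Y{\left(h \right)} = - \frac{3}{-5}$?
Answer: $-51816$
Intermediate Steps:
$Y{\left(h \right)} = \frac{3}{5}$ ($Y{\left(h \right)} = \left(-3\right) \left(- \frac{1}{5}\right) = \frac{3}{5}$)
$K{\left(S \right)} = S^{2} + \frac{8 S}{5}$ ($K{\left(S \right)} = \left(S^{2} + \frac{3 S}{5}\right) + S = S^{2} + \frac{8 S}{5}$)
$L{\left(n,j \right)} = \frac{301}{5} + n$ ($L{\left(n,j \right)} = n + \frac{1}{5} \cdot 7 \left(8 + 5 \cdot 7\right) = n + \frac{1}{5} \cdot 7 \left(8 + 35\right) = n + \frac{1}{5} \cdot 7 \cdot 43 = n + \frac{301}{5} = \frac{301}{5} + n$)
$\left(-708 + t\right) L{\left(16,9 \right)} = \left(-708 + 28\right) \left(\frac{301}{5} + 16\right) = \left(-680\right) \frac{381}{5} = -51816$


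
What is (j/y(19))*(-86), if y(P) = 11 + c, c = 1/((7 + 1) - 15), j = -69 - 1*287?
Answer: 53578/19 ≈ 2819.9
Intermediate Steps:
j = -356 (j = -69 - 287 = -356)
c = -⅐ (c = 1/(8 - 15) = 1/(-7) = -⅐ ≈ -0.14286)
y(P) = 76/7 (y(P) = 11 - ⅐ = 76/7)
(j/y(19))*(-86) = -356/76/7*(-86) = -356*7/76*(-86) = -623/19*(-86) = 53578/19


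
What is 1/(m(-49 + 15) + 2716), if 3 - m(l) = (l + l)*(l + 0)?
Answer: 1/407 ≈ 0.0024570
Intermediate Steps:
m(l) = 3 - 2*l² (m(l) = 3 - (l + l)*(l + 0) = 3 - 2*l*l = 3 - 2*l²)
1/(m(-49 + 15) + 2716) = 1/((3 - 2*(-49 + 15)²) + 2716) = 1/((3 - 2*(-34)²) + 2716) = 1/((3 - 2*1156) + 2716) = 1/((3 - 2312) + 2716) = 1/(-2309 + 2716) = 1/407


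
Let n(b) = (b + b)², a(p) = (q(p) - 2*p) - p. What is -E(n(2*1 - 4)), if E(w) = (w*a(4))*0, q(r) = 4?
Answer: 0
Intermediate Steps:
a(p) = 4 - 3*p (a(p) = (4 - 2*p) - p = 4 - 3*p)
n(b) = 4*b² (n(b) = (2*b)² = 4*b²)
E(w) = 0 (E(w) = (w*(4 - 3*4))*0 = (w*(4 - 12))*0 = (w*(-8))*0 = -8*w*0 = 0)
-E(n(2*1 - 4)) = -1*0 = 0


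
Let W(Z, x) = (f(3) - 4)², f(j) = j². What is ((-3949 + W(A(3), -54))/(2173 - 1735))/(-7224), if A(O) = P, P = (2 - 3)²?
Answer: 109/87892 ≈ 0.0012402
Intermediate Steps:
P = 1 (P = (-1)² = 1)
A(O) = 1
W(Z, x) = 25 (W(Z, x) = (3² - 4)² = (9 - 4)² = 5² = 25)
((-3949 + W(A(3), -54))/(2173 - 1735))/(-7224) = ((-3949 + 25)/(2173 - 1735))/(-7224) = -3924/438*(-1/7224) = -3924*1/438*(-1/7224) = -654/73*(-1/7224) = 109/87892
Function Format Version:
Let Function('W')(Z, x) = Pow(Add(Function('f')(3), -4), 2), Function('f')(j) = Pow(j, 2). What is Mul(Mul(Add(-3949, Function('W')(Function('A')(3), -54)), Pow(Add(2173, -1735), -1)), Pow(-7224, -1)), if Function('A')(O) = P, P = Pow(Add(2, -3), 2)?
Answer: Rational(109, 87892) ≈ 0.0012402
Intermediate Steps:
P = 1 (P = Pow(-1, 2) = 1)
Function('A')(O) = 1
Function('W')(Z, x) = 25 (Function('W')(Z, x) = Pow(Add(Pow(3, 2), -4), 2) = Pow(Add(9, -4), 2) = Pow(5, 2) = 25)
Mul(Mul(Add(-3949, Function('W')(Function('A')(3), -54)), Pow(Add(2173, -1735), -1)), Pow(-7224, -1)) = Mul(Mul(Add(-3949, 25), Pow(Add(2173, -1735), -1)), Pow(-7224, -1)) = Mul(Mul(-3924, Pow(438, -1)), Rational(-1, 7224)) = Mul(Mul(-3924, Rational(1, 438)), Rational(-1, 7224)) = Mul(Rational(-654, 73), Rational(-1, 7224)) = Rational(109, 87892)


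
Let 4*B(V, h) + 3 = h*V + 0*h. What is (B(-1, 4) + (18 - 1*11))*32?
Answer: 168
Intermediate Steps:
B(V, h) = -¾ + V*h/4 (B(V, h) = -¾ + (h*V + 0*h)/4 = -¾ + (V*h + 0)/4 = -¾ + (V*h)/4 = -¾ + V*h/4)
(B(-1, 4) + (18 - 1*11))*32 = ((-¾ + (¼)*(-1)*4) + (18 - 1*11))*32 = ((-¾ - 1) + (18 - 11))*32 = (-7/4 + 7)*32 = (21/4)*32 = 168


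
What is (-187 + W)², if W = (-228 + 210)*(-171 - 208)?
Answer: 44023225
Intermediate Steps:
W = 6822 (W = -18*(-379) = 6822)
(-187 + W)² = (-187 + 6822)² = 6635² = 44023225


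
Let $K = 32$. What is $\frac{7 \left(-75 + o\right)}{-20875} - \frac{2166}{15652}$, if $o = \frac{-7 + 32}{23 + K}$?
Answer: $- \frac{40752527}{359409050} \approx -0.11339$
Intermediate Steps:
$o = \frac{5}{11}$ ($o = \frac{-7 + 32}{23 + 32} = \frac{25}{55} = 25 \cdot \frac{1}{55} = \frac{5}{11} \approx 0.45455$)
$\frac{7 \left(-75 + o\right)}{-20875} - \frac{2166}{15652} = \frac{7 \left(-75 + \frac{5}{11}\right)}{-20875} - \frac{2166}{15652} = 7 \left(- \frac{820}{11}\right) \left(- \frac{1}{20875}\right) - \frac{1083}{7826} = \left(- \frac{5740}{11}\right) \left(- \frac{1}{20875}\right) - \frac{1083}{7826} = \frac{1148}{45925} - \frac{1083}{7826} = - \frac{40752527}{359409050}$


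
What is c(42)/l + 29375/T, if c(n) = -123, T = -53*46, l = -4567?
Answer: -133855751/11134346 ≈ -12.022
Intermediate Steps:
T = -2438
c(42)/l + 29375/T = -123/(-4567) + 29375/(-2438) = -123*(-1/4567) + 29375*(-1/2438) = 123/4567 - 29375/2438 = -133855751/11134346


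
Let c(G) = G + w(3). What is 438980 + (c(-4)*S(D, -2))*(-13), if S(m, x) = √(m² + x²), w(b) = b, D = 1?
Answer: 438980 + 13*√5 ≈ 4.3901e+5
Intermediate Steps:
c(G) = 3 + G (c(G) = G + 3 = 3 + G)
438980 + (c(-4)*S(D, -2))*(-13) = 438980 + ((3 - 4)*√(1² + (-2)²))*(-13) = 438980 - √(1 + 4)*(-13) = 438980 - √5*(-13) = 438980 + 13*√5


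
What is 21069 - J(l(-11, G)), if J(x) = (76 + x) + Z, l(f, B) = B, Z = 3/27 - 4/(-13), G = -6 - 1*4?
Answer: 2457302/117 ≈ 21003.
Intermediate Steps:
G = -10 (G = -6 - 4 = -10)
Z = 49/117 (Z = 3*(1/27) - 4*(-1/13) = ⅑ + 4/13 = 49/117 ≈ 0.41880)
J(x) = 8941/117 + x (J(x) = (76 + x) + 49/117 = 8941/117 + x)
21069 - J(l(-11, G)) = 21069 - (8941/117 - 10) = 21069 - 1*7771/117 = 21069 - 7771/117 = 2457302/117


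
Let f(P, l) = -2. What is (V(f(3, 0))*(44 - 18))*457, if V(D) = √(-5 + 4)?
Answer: 11882*I ≈ 11882.0*I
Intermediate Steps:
V(D) = I (V(D) = √(-1) = I)
(V(f(3, 0))*(44 - 18))*457 = (I*(44 - 18))*457 = (I*26)*457 = (26*I)*457 = 11882*I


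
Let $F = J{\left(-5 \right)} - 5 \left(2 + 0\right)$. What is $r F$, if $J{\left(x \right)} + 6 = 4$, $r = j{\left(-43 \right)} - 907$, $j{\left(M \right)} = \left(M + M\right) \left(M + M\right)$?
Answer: $-77868$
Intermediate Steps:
$j{\left(M \right)} = 4 M^{2}$ ($j{\left(M \right)} = 2 M 2 M = 4 M^{2}$)
$r = 6489$ ($r = 4 \left(-43\right)^{2} - 907 = 4 \cdot 1849 - 907 = 7396 - 907 = 6489$)
$J{\left(x \right)} = -2$ ($J{\left(x \right)} = -6 + 4 = -2$)
$F = -12$ ($F = -2 - 5 \left(2 + 0\right) = -2 - 10 = -12$)
$r F = 6489 \left(-12\right) = -77868$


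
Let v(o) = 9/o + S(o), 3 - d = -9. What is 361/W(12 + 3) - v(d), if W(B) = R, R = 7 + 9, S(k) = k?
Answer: 157/16 ≈ 9.8125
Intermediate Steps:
R = 16
d = 12 (d = 3 - 1*(-9) = 3 + 9 = 12)
W(B) = 16
v(o) = o + 9/o (v(o) = 9/o + o = o + 9/o)
361/W(12 + 3) - v(d) = 361/16 - (12 + 9/12) = 361*(1/16) - (12 + 9*(1/12)) = 361/16 - (12 + ¾) = 361/16 - 1*51/4 = 361/16 - 51/4 = 157/16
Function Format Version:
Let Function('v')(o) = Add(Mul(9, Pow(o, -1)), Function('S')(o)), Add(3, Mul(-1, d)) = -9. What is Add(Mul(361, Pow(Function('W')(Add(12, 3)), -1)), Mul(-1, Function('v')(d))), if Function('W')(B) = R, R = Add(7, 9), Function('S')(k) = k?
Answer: Rational(157, 16) ≈ 9.8125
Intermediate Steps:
R = 16
d = 12 (d = Add(3, Mul(-1, -9)) = Add(3, 9) = 12)
Function('W')(B) = 16
Function('v')(o) = Add(o, Mul(9, Pow(o, -1))) (Function('v')(o) = Add(Mul(9, Pow(o, -1)), o) = Add(o, Mul(9, Pow(o, -1))))
Add(Mul(361, Pow(Function('W')(Add(12, 3)), -1)), Mul(-1, Function('v')(d))) = Add(Mul(361, Pow(16, -1)), Mul(-1, Add(12, Mul(9, Pow(12, -1))))) = Add(Mul(361, Rational(1, 16)), Mul(-1, Add(12, Mul(9, Rational(1, 12))))) = Add(Rational(361, 16), Mul(-1, Add(12, Rational(3, 4)))) = Add(Rational(361, 16), Mul(-1, Rational(51, 4))) = Add(Rational(361, 16), Rational(-51, 4)) = Rational(157, 16)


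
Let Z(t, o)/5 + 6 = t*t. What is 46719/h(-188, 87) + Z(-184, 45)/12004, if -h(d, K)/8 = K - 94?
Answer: 142573219/168056 ≈ 848.37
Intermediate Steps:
Z(t, o) = -30 + 5*t**2 (Z(t, o) = -30 + 5*(t*t) = -30 + 5*t**2)
h(d, K) = 752 - 8*K (h(d, K) = -8*(K - 94) = -8*(-94 + K) = 752 - 8*K)
46719/h(-188, 87) + Z(-184, 45)/12004 = 46719/(752 - 8*87) + (-30 + 5*(-184)**2)/12004 = 46719/(752 - 696) + (-30 + 5*33856)*(1/12004) = 46719/56 + (-30 + 169280)*(1/12004) = 46719*(1/56) + 169250*(1/12004) = 46719/56 + 84625/6002 = 142573219/168056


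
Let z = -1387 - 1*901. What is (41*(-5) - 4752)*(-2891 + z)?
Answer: 25672303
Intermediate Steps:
z = -2288 (z = -1387 - 901 = -2288)
(41*(-5) - 4752)*(-2891 + z) = (41*(-5) - 4752)*(-2891 - 2288) = (-205 - 4752)*(-5179) = -4957*(-5179) = 25672303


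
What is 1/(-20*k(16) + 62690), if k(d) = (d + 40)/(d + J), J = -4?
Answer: 3/187790 ≈ 1.5975e-5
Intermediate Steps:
k(d) = (40 + d)/(-4 + d) (k(d) = (d + 40)/(d - 4) = (40 + d)/(-4 + d))
1/(-20*k(16) + 62690) = 1/(-20*(40 + 16)/(-4 + 16) + 62690) = 1/(-20*56/12 + 62690) = 1/(-5*56/3 + 62690) = 1/(-20*14/3 + 62690) = 1/(-280/3 + 62690) = 1/(187790/3) = 3/187790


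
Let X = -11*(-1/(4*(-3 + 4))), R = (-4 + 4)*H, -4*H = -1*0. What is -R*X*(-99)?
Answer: 0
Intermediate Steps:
H = 0 (H = -(-1)*0/4 = -¼*0 = 0)
R = 0 (R = (-4 + 4)*0 = 0*0 = 0)
X = 11/4 (X = -11/(1*(-4)) = -11/(-4) = -11*(-¼) = 11/4 ≈ 2.7500)
-R*X*(-99) = -0*(11/4)*(-99) = -0*(-99) = -1*0 = 0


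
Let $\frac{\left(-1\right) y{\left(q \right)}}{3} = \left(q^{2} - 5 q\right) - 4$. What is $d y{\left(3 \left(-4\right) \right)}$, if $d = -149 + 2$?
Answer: $88200$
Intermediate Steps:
$y{\left(q \right)} = 12 - 3 q^{2} + 15 q$ ($y{\left(q \right)} = - 3 \left(\left(q^{2} - 5 q\right) - 4\right) = - 3 \left(-4 + q^{2} - 5 q\right) = 12 - 3 q^{2} + 15 q$)
$d = -147$
$d y{\left(3 \left(-4\right) \right)} = - 147 \left(12 - 3 \left(3 \left(-4\right)\right)^{2} + 15 \cdot 3 \left(-4\right)\right) = - 147 \left(12 - 3 \left(-12\right)^{2} + 15 \left(-12\right)\right) = - 147 \left(12 - 432 - 180\right) = \left(-147\right) \left(-600\right) = 88200$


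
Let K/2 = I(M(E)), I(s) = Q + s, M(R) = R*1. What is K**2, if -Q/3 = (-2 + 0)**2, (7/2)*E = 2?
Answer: 25600/49 ≈ 522.45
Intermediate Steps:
E = 4/7 (E = (2/7)*2 = 4/7 ≈ 0.57143)
Q = -12 (Q = -3*(-2 + 0)**2 = -3*(-2)**2 = -3*4 = -12)
M(R) = R
I(s) = -12 + s
K = -160/7 (K = 2*(-12 + 4/7) = 2*(-80/7) = -160/7 ≈ -22.857)
K**2 = (-160/7)**2 = 25600/49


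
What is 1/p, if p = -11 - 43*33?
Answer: -1/1430 ≈ -0.00069930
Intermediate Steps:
p = -1430 (p = -11 - 1419 = -1430)
1/p = 1/(-1430) = -1/1430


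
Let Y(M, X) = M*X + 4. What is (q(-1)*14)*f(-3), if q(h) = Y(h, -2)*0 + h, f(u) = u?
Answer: 42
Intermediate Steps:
Y(M, X) = 4 + M*X
q(h) = h (q(h) = (4 + h*(-2))*0 + h = (4 - 2*h)*0 + h = 0 + h = h)
(q(-1)*14)*f(-3) = -1*14*(-3) = -14*(-3) = 42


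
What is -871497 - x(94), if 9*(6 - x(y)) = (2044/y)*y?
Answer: -7841483/9 ≈ -8.7128e+5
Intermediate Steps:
x(y) = -1990/9 (x(y) = 6 - 2044/y*y/9 = 6 - ⅑*2044 = 6 - 2044/9 = -1990/9)
-871497 - x(94) = -871497 - 1*(-1990/9) = -871497 + 1990/9 = -7841483/9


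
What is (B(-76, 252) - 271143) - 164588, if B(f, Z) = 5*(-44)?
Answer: -435951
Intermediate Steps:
B(f, Z) = -220
(B(-76, 252) - 271143) - 164588 = (-220 - 271143) - 164588 = -271363 - 164588 = -435951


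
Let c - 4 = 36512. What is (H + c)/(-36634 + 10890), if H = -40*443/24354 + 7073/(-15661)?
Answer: -6963522270071/4909483698768 ≈ -1.4184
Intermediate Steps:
c = 36516 (c = 4 + 36512 = 36516)
H = -224884381/190703997 (H = -17720*1/24354 + 7073*(-1/15661) = -8860/12177 - 7073/15661 = -224884381/190703997 ≈ -1.1792)
(H + c)/(-36634 + 10890) = (-224884381/190703997 + 36516)/(-36634 + 10890) = (6963522270071/190703997)/(-25744) = (6963522270071/190703997)*(-1/25744) = -6963522270071/4909483698768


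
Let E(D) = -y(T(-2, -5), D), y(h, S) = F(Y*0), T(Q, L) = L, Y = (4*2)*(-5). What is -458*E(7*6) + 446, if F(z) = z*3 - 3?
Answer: -928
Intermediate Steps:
Y = -40 (Y = 8*(-5) = -40)
F(z) = -3 + 3*z (F(z) = 3*z - 3 = -3 + 3*z)
y(h, S) = -3 (y(h, S) = -3 + 3*(-40*0) = -3 + 3*0 = -3 + 0 = -3)
E(D) = 3 (E(D) = -1*(-3) = 3)
-458*E(7*6) + 446 = -458*3 + 446 = -1374 + 446 = -928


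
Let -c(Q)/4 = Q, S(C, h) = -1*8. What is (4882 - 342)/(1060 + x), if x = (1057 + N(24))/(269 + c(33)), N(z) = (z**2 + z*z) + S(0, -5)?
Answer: 621980/147421 ≈ 4.2191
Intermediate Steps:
S(C, h) = -8
c(Q) = -4*Q
N(z) = -8 + 2*z**2 (N(z) = (z**2 + z*z) - 8 = (z**2 + z**2) - 8 = 2*z**2 - 8 = -8 + 2*z**2)
x = 2201/137 (x = (1057 + (-8 + 2*24**2))/(269 - 4*33) = (1057 + (-8 + 2*576))/(269 - 132) = (1057 + (-8 + 1152))/137 = (1057 + 1144)*(1/137) = 2201*(1/137) = 2201/137 ≈ 16.066)
(4882 - 342)/(1060 + x) = (4882 - 342)/(1060 + 2201/137) = 4540/(147421/137) = 4540*(137/147421) = 621980/147421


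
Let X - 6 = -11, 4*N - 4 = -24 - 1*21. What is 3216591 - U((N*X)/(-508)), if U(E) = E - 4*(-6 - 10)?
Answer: 6535983069/2032 ≈ 3.2165e+6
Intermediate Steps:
N = -41/4 (N = 1 + (-24 - 1*21)/4 = 1 + (-24 - 21)/4 = 1 + (¼)*(-45) = 1 - 45/4 = -41/4 ≈ -10.250)
X = -5 (X = 6 - 11 = -5)
U(E) = 64 + E (U(E) = E - 4*(-16) = E - 1*(-64) = E + 64 = 64 + E)
3216591 - U((N*X)/(-508)) = 3216591 - (64 - 41/4*(-5)/(-508)) = 3216591 - (64 + (205/4)*(-1/508)) = 3216591 - (64 - 205/2032) = 3216591 - 1*129843/2032 = 3216591 - 129843/2032 = 6535983069/2032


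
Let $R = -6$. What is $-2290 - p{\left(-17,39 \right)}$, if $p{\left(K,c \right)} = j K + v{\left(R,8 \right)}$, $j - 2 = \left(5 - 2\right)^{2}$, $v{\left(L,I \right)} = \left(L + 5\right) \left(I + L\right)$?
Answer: $-2101$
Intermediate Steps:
$v{\left(L,I \right)} = \left(5 + L\right) \left(I + L\right)$
$j = 11$ ($j = 2 + \left(5 - 2\right)^{2} = 2 + 3^{2} = 2 + 9 = 11$)
$p{\left(K,c \right)} = -2 + 11 K$ ($p{\left(K,c \right)} = 11 K + \left(\left(-6\right)^{2} + 5 \cdot 8 + 5 \left(-6\right) + 8 \left(-6\right)\right) = 11 K + \left(36 + 40 - 30 - 48\right) = 11 K - 2 = -2 + 11 K$)
$-2290 - p{\left(-17,39 \right)} = -2290 - \left(-2 + 11 \left(-17\right)\right) = -2290 - \left(-2 - 187\right) = -2290 - -189 = -2290 + 189 = -2101$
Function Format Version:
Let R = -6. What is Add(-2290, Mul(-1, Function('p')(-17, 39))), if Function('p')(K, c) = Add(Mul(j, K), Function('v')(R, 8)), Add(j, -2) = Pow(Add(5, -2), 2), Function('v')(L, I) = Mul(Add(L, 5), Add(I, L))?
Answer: -2101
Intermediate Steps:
Function('v')(L, I) = Mul(Add(5, L), Add(I, L))
j = 11 (j = Add(2, Pow(Add(5, -2), 2)) = Add(2, Pow(3, 2)) = Add(2, 9) = 11)
Function('p')(K, c) = Add(-2, Mul(11, K)) (Function('p')(K, c) = Add(Mul(11, K), Add(Pow(-6, 2), Mul(5, 8), Mul(5, -6), Mul(8, -6))) = Add(Mul(11, K), Add(36, 40, -30, -48)) = Add(Mul(11, K), -2) = Add(-2, Mul(11, K)))
Add(-2290, Mul(-1, Function('p')(-17, 39))) = Add(-2290, Mul(-1, Add(-2, Mul(11, -17)))) = Add(-2290, Mul(-1, Add(-2, -187))) = Add(-2290, Mul(-1, -189)) = Add(-2290, 189) = -2101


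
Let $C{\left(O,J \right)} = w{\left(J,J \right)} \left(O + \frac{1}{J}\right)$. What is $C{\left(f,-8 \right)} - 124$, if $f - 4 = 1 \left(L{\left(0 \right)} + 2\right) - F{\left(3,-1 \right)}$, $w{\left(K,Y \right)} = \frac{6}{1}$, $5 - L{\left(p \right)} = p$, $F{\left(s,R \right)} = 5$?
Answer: $- \frac{355}{4} \approx -88.75$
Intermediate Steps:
$L{\left(p \right)} = 5 - p$
$w{\left(K,Y \right)} = 6$ ($w{\left(K,Y \right)} = 6 \cdot 1 = 6$)
$f = 6$ ($f = 4 + \left(1 \left(\left(5 - 0\right) + 2\right) - 5\right) = 4 - \left(5 - \left(\left(5 + 0\right) + 2\right)\right) = 4 - \left(5 - \left(5 + 2\right)\right) = 4 + \left(1 \cdot 7 - 5\right) = 4 + \left(7 - 5\right) = 4 + 2 = 6$)
$C{\left(O,J \right)} = 6 O + \frac{6}{J}$ ($C{\left(O,J \right)} = 6 \left(O + \frac{1}{J}\right) = 6 O + \frac{6}{J}$)
$C{\left(f,-8 \right)} - 124 = \left(6 \cdot 6 + \frac{6}{-8}\right) - 124 = \left(36 + 6 \left(- \frac{1}{8}\right)\right) - 124 = \left(36 - \frac{3}{4}\right) - 124 = \frac{141}{4} - 124 = - \frac{355}{4}$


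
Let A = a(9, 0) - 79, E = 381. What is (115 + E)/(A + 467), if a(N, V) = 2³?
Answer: 124/99 ≈ 1.2525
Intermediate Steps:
a(N, V) = 8
A = -71 (A = 8 - 79 = -71)
(115 + E)/(A + 467) = (115 + 381)/(-71 + 467) = 496/396 = 496*(1/396) = 124/99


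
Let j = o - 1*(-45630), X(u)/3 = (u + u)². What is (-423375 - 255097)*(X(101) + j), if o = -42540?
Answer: -85149592944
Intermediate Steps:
X(u) = 12*u² (X(u) = 3*(u + u)² = 3*(2*u)² = 3*(4*u²) = 12*u²)
j = 3090 (j = -42540 - 1*(-45630) = -42540 + 45630 = 3090)
(-423375 - 255097)*(X(101) + j) = (-423375 - 255097)*(12*101² + 3090) = -678472*(12*10201 + 3090) = -678472*(122412 + 3090) = -678472*125502 = -85149592944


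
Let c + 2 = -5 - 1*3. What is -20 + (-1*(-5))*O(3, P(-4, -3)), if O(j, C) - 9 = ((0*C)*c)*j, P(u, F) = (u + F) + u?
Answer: 25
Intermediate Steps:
P(u, F) = F + 2*u (P(u, F) = (F + u) + u = F + 2*u)
c = -10 (c = -2 + (-5 - 1*3) = -2 + (-5 - 3) = -2 - 8 = -10)
O(j, C) = 9 (O(j, C) = 9 + ((0*C)*(-10))*j = 9 + (0*(-10))*j = 9 + 0*j = 9 + 0 = 9)
-20 + (-1*(-5))*O(3, P(-4, -3)) = -20 - 1*(-5)*9 = -20 + 5*9 = -20 + 45 = 25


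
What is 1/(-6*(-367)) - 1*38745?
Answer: -85316489/2202 ≈ -38745.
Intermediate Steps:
1/(-6*(-367)) - 1*38745 = 1/2202 - 38745 = -85316489/2202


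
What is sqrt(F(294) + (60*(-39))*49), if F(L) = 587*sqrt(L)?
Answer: sqrt(-114660 + 4109*sqrt(6)) ≈ 323.41*I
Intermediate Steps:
sqrt(F(294) + (60*(-39))*49) = sqrt(587*sqrt(294) + (60*(-39))*49) = sqrt(587*(7*sqrt(6)) - 2340*49) = sqrt(4109*sqrt(6) - 114660) = sqrt(-114660 + 4109*sqrt(6))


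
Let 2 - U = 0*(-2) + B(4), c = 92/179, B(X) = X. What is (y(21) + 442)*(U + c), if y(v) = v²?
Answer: -234878/179 ≈ -1312.2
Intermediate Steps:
c = 92/179 (c = 92*(1/179) = 92/179 ≈ 0.51397)
U = -2 (U = 2 - (0*(-2) + 4) = 2 - (0 + 4) = 2 - 1*4 = 2 - 4 = -2)
(y(21) + 442)*(U + c) = (21² + 442)*(-2 + 92/179) = (441 + 442)*(-266/179) = 883*(-266/179) = -234878/179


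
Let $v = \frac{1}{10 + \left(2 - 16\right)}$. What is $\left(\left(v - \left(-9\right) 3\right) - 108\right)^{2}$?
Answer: $\frac{105625}{16} \approx 6601.6$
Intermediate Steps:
$v = - \frac{1}{4}$ ($v = \frac{1}{10 - 14} = \frac{1}{-4} = - \frac{1}{4} \approx -0.25$)
$\left(\left(v - \left(-9\right) 3\right) - 108\right)^{2} = \left(\left(- \frac{1}{4} - \left(-9\right) 3\right) - 108\right)^{2} = \left(\left(- \frac{1}{4} - -27\right) - 108\right)^{2} = \left(\left(- \frac{1}{4} + 27\right) - 108\right)^{2} = \left(\frac{107}{4} - 108\right)^{2} = \left(- \frac{325}{4}\right)^{2} = \frac{105625}{16}$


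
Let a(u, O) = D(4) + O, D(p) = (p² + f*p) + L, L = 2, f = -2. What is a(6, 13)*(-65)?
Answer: -1495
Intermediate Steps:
D(p) = 2 + p² - 2*p (D(p) = (p² - 2*p) + 2 = 2 + p² - 2*p)
a(u, O) = 10 + O (a(u, O) = (2 + 4² - 2*4) + O = (2 + 16 - 8) + O = 10 + O)
a(6, 13)*(-65) = (10 + 13)*(-65) = 23*(-65) = -1495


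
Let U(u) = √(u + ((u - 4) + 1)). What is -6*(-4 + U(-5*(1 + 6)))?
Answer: 24 - 6*I*√73 ≈ 24.0 - 51.264*I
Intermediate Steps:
U(u) = √(-3 + 2*u) (U(u) = √(u + ((-4 + u) + 1)) = √(u + (-3 + u)) = √(-3 + 2*u))
-6*(-4 + U(-5*(1 + 6))) = -6*(-4 + √(-3 + 2*(-5*(1 + 6)))) = -6*(-4 + √(-3 + 2*(-5*7))) = -6*(-4 + √(-3 + 2*(-35))) = -6*(-4 + √(-3 - 70)) = -6*(-4 + √(-73)) = -6*(-4 + I*√73) = 24 - 6*I*√73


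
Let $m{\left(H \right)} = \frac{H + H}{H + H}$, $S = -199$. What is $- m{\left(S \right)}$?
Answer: $-1$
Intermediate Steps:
$m{\left(H \right)} = 1$ ($m{\left(H \right)} = \frac{2 H}{2 H} = 2 H \frac{1}{2 H} = 1$)
$- m{\left(S \right)} = \left(-1\right) 1 = -1$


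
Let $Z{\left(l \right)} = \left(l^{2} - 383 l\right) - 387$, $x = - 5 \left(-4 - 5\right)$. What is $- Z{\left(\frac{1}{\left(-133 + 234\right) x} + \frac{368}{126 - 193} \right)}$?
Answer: $- \frac{161972556610759}{92729385225} \approx -1746.7$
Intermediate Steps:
$x = 45$ ($x = \left(-5\right) \left(-9\right) = 45$)
$Z{\left(l \right)} = -387 + l^{2} - 383 l$
$- Z{\left(\frac{1}{\left(-133 + 234\right) x} + \frac{368}{126 - 193} \right)} = - (-387 + \left(\frac{1}{\left(-133 + 234\right) 45} + \frac{368}{126 - 193}\right)^{2} - 383 \left(\frac{1}{\left(-133 + 234\right) 45} + \frac{368}{126 - 193}\right)) = - (-387 + \left(\frac{1}{101} \cdot \frac{1}{45} + \frac{368}{-67}\right)^{2} - 383 \left(\frac{1}{101} \cdot \frac{1}{45} + \frac{368}{-67}\right)) = - (-387 + \left(\frac{1}{101} \cdot \frac{1}{45} + 368 \left(- \frac{1}{67}\right)\right)^{2} - 383 \left(\frac{1}{101} \cdot \frac{1}{45} + 368 \left(- \frac{1}{67}\right)\right)) = - (-387 + \left(\frac{1}{4545} - \frac{368}{67}\right)^{2} - 383 \left(\frac{1}{4545} - \frac{368}{67}\right)) = - (-387 + \left(- \frac{1672493}{304515}\right)^{2} - - \frac{640564819}{304515}) = - (-387 + \frac{2797232835049}{92729385225} + \frac{640564819}{304515}) = \left(-1\right) \frac{161972556610759}{92729385225} = - \frac{161972556610759}{92729385225}$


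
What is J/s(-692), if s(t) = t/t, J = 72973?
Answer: 72973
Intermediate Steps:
s(t) = 1
J/s(-692) = 72973/1 = 72973*1 = 72973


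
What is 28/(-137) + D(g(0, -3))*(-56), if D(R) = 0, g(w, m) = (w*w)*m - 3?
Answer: -28/137 ≈ -0.20438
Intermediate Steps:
g(w, m) = -3 + m*w² (g(w, m) = w²*m - 3 = m*w² - 3 = -3 + m*w²)
28/(-137) + D(g(0, -3))*(-56) = 28/(-137) + 0*(-56) = 28*(-1/137) + 0 = -28/137 + 0 = -28/137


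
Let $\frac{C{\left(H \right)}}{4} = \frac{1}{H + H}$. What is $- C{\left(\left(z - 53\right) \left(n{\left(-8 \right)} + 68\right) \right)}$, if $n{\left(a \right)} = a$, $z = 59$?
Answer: $- \frac{1}{180} \approx -0.0055556$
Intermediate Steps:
$C{\left(H \right)} = \frac{2}{H}$ ($C{\left(H \right)} = \frac{4}{H + H} = \frac{4}{2 H} = 4 \frac{1}{2 H} = \frac{2}{H}$)
$- C{\left(\left(z - 53\right) \left(n{\left(-8 \right)} + 68\right) \right)} = - \frac{2}{\left(59 - 53\right) \left(-8 + 68\right)} = - \frac{2}{6 \cdot 60} = - \frac{2}{360} = \left(-1\right) \frac{1}{180} = - \frac{1}{180}$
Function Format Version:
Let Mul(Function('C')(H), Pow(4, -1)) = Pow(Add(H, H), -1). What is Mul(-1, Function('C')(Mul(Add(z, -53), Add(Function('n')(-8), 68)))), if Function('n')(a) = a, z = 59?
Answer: Rational(-1, 180) ≈ -0.0055556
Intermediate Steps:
Function('C')(H) = Mul(2, Pow(H, -1)) (Function('C')(H) = Mul(4, Pow(Add(H, H), -1)) = Mul(4, Pow(Mul(2, H), -1)) = Mul(4, Mul(Rational(1, 2), Pow(H, -1))) = Mul(2, Pow(H, -1)))
Mul(-1, Function('C')(Mul(Add(z, -53), Add(Function('n')(-8), 68)))) = Mul(-1, Mul(2, Pow(Mul(Add(59, -53), Add(-8, 68)), -1))) = Mul(-1, Mul(2, Pow(Mul(6, 60), -1))) = Mul(-1, Mul(2, Pow(360, -1))) = Mul(-1, Mul(2, Rational(1, 360))) = Mul(-1, Rational(1, 180)) = Rational(-1, 180)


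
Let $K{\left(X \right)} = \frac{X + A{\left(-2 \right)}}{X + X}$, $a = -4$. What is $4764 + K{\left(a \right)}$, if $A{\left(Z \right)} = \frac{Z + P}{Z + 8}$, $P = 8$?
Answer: $\frac{38115}{8} \approx 4764.4$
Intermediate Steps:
$A{\left(Z \right)} = 1$ ($A{\left(Z \right)} = \frac{Z + 8}{Z + 8} = \frac{8 + Z}{8 + Z} = 1$)
$K{\left(X \right)} = \frac{1 + X}{2 X}$ ($K{\left(X \right)} = \frac{X + 1}{X + X} = \frac{1 + X}{2 X}$)
$4764 + K{\left(a \right)} = 4764 + \frac{1 - 4}{2 \left(-4\right)} = 4764 + \frac{1}{2} \left(- \frac{1}{4}\right) \left(-3\right) = 4764 + \frac{3}{8} = \frac{38115}{8}$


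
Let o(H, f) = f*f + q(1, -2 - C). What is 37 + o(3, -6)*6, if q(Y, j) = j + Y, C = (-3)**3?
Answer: 409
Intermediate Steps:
C = -27
q(Y, j) = Y + j
o(H, f) = 26 + f**2 (o(H, f) = f*f + (1 + (-2 - 1*(-27))) = f**2 + (1 + (-2 + 27)) = f**2 + (1 + 25) = f**2 + 26 = 26 + f**2)
37 + o(3, -6)*6 = 37 + (26 + (-6)**2)*6 = 37 + (26 + 36)*6 = 37 + 62*6 = 37 + 372 = 409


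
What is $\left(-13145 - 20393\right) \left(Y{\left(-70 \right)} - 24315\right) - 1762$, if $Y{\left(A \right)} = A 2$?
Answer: $820170028$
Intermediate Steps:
$Y{\left(A \right)} = 2 A$
$\left(-13145 - 20393\right) \left(Y{\left(-70 \right)} - 24315\right) - 1762 = \left(-13145 - 20393\right) \left(2 \left(-70\right) - 24315\right) - 1762 = - 33538 \left(-140 - 24315\right) - 1762 = \left(-33538\right) \left(-24455\right) - 1762 = 820171790 - 1762 = 820170028$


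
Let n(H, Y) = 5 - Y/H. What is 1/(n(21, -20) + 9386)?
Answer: 21/197231 ≈ 0.00010647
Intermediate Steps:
n(H, Y) = 5 - Y/H
1/(n(21, -20) + 9386) = 1/((5 - 1*(-20)/21) + 9386) = 1/((5 - 1*(-20)*1/21) + 9386) = 1/((5 + 20/21) + 9386) = 1/(125/21 + 9386) = 1/(197231/21) = 21/197231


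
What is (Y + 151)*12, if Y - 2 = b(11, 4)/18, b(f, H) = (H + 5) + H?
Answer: 5534/3 ≈ 1844.7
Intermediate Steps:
b(f, H) = 5 + 2*H (b(f, H) = (5 + H) + H = 5 + 2*H)
Y = 49/18 (Y = 2 + (5 + 2*4)/18 = 2 + (5 + 8)*(1/18) = 2 + 13*(1/18) = 2 + 13/18 = 49/18 ≈ 2.7222)
(Y + 151)*12 = (49/18 + 151)*12 = (2767/18)*12 = 5534/3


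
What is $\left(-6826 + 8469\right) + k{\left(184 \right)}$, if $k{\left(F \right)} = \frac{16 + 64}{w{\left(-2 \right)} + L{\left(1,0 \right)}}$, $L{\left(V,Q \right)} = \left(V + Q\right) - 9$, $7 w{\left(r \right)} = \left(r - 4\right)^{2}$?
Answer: $1615$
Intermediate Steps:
$w{\left(r \right)} = \frac{\left(-4 + r\right)^{2}}{7}$ ($w{\left(r \right)} = \frac{\left(r - 4\right)^{2}}{7} = \frac{\left(-4 + r\right)^{2}}{7}$)
$L{\left(V,Q \right)} = -9 + Q + V$ ($L{\left(V,Q \right)} = \left(Q + V\right) - 9 = -9 + Q + V$)
$k{\left(F \right)} = -28$ ($k{\left(F \right)} = \frac{16 + 64}{\frac{\left(-4 - 2\right)^{2}}{7} + \left(-9 + 0 + 1\right)} = \frac{80}{\frac{\left(-6\right)^{2}}{7} - 8} = \frac{80}{\frac{1}{7} \cdot 36 - 8} = \frac{80}{\frac{36}{7} - 8} = \frac{80}{- \frac{20}{7}} = 80 \left(- \frac{7}{20}\right) = -28$)
$\left(-6826 + 8469\right) + k{\left(184 \right)} = \left(-6826 + 8469\right) - 28 = 1643 - 28 = 1615$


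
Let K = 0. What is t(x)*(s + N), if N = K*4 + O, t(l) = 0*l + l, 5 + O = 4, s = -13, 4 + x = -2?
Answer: 84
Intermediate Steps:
x = -6 (x = -4 - 2 = -6)
O = -1 (O = -5 + 4 = -1)
t(l) = l (t(l) = 0 + l = l)
N = -1 (N = 0*4 - 1 = 0 - 1 = -1)
t(x)*(s + N) = -6*(-13 - 1) = -6*(-14) = 84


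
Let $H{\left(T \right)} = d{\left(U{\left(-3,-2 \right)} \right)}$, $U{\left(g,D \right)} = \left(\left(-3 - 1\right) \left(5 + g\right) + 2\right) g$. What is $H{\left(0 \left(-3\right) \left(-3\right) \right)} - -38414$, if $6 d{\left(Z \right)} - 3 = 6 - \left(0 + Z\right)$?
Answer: $\frac{76825}{2} \approx 38413.0$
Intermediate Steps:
$U{\left(g,D \right)} = g \left(-18 - 4 g\right)$ ($U{\left(g,D \right)} = \left(- 4 \left(5 + g\right) + 2\right) g = \left(\left(-20 - 4 g\right) + 2\right) g = \left(-18 - 4 g\right) g = g \left(-18 - 4 g\right)$)
$d{\left(Z \right)} = \frac{3}{2} - \frac{Z}{6}$ ($d{\left(Z \right)} = \frac{1}{2} + \frac{6 - \left(0 + Z\right)}{6} = \frac{1}{2} + \frac{6 - Z}{6} = \frac{1}{2} - \left(-1 + \frac{Z}{6}\right) = \frac{3}{2} - \frac{Z}{6}$)
$H{\left(T \right)} = - \frac{3}{2}$ ($H{\left(T \right)} = \frac{3}{2} - \frac{\left(-2\right) \left(-3\right) \left(9 + 2 \left(-3\right)\right)}{6} = \frac{3}{2} - \frac{\left(-2\right) \left(-3\right) \left(9 - 6\right)}{6} = \frac{3}{2} - \frac{\left(-2\right) \left(-3\right) 3}{6} = \frac{3}{2} - 3 = - \frac{3}{2}$)
$H{\left(0 \left(-3\right) \left(-3\right) \right)} - -38414 = - \frac{3}{2} - -38414 = - \frac{3}{2} + 38414 = \frac{76825}{2}$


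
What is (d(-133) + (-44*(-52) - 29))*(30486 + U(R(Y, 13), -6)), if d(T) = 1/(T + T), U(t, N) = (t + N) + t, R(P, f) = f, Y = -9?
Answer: 1309345847/19 ≈ 6.8913e+7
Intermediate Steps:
U(t, N) = N + 2*t (U(t, N) = (N + t) + t = N + 2*t)
d(T) = 1/(2*T)
(d(-133) + (-44*(-52) - 29))*(30486 + U(R(Y, 13), -6)) = ((½)/(-133) + (-44*(-52) - 29))*(30486 + (-6 + 2*13)) = ((½)*(-1/133) + (2288 - 29))*(30486 + (-6 + 26)) = (-1/266 + 2259)*(30486 + 20) = (600893/266)*30506 = 1309345847/19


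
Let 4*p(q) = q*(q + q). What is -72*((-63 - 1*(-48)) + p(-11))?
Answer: -3276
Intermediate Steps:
p(q) = q²/2 (p(q) = (q*(q + q))/4 = (q*(2*q))/4 = (2*q²)/4 = q²/2)
-72*((-63 - 1*(-48)) + p(-11)) = -72*((-63 - 1*(-48)) + (½)*(-11)²) = -72*((-63 + 48) + (½)*121) = -72*(-15 + 121/2) = -72*91/2 = -3276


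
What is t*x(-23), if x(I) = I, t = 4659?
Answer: -107157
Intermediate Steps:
t*x(-23) = 4659*(-23) = -107157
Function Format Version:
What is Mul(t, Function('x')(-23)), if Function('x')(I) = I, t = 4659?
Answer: -107157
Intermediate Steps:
Mul(t, Function('x')(-23)) = Mul(4659, -23) = -107157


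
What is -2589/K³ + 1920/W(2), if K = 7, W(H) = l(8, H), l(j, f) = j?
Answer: 79731/343 ≈ 232.45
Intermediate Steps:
W(H) = 8
-2589/K³ + 1920/W(2) = -2589/(7³) + 1920/8 = -2589/343 + 1920*(⅛) = -2589*1/343 + 240 = -2589/343 + 240 = 79731/343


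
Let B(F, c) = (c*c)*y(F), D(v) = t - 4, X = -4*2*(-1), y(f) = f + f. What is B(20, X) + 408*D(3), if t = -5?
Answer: -1112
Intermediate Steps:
y(f) = 2*f
X = 8 (X = -8*(-1) = 8)
D(v) = -9 (D(v) = -5 - 4 = -9)
B(F, c) = 2*F*c² (B(F, c) = (c*c)*(2*F) = c²*(2*F) = 2*F*c²)
B(20, X) + 408*D(3) = 2*20*8² + 408*(-9) = 2*20*64 - 3672 = 2560 - 3672 = -1112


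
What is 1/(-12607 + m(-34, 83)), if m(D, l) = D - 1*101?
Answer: -1/12742 ≈ -7.8481e-5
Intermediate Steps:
m(D, l) = -101 + D (m(D, l) = D - 101 = -101 + D)
1/(-12607 + m(-34, 83)) = 1/(-12607 + (-101 - 34)) = 1/(-12607 - 135) = 1/(-12742) = -1/12742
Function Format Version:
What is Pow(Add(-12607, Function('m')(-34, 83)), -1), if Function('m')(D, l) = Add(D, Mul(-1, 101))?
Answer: Rational(-1, 12742) ≈ -7.8481e-5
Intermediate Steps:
Function('m')(D, l) = Add(-101, D) (Function('m')(D, l) = Add(D, -101) = Add(-101, D))
Pow(Add(-12607, Function('m')(-34, 83)), -1) = Pow(Add(-12607, Add(-101, -34)), -1) = Pow(Add(-12607, -135), -1) = Pow(-12742, -1) = Rational(-1, 12742)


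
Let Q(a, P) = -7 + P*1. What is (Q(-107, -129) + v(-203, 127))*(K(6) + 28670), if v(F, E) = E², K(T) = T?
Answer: 458615268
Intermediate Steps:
Q(a, P) = -7 + P
(Q(-107, -129) + v(-203, 127))*(K(6) + 28670) = ((-7 - 129) + 127²)*(6 + 28670) = (-136 + 16129)*28676 = 15993*28676 = 458615268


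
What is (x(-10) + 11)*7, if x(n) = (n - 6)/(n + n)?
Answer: 413/5 ≈ 82.600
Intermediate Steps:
x(n) = (-6 + n)/(2*n) (x(n) = (-6 + n)/((2*n)) = (-6 + n)*(1/(2*n)) = (-6 + n)/(2*n))
(x(-10) + 11)*7 = ((½)*(-6 - 10)/(-10) + 11)*7 = ((½)*(-⅒)*(-16) + 11)*7 = (⅘ + 11)*7 = (59/5)*7 = 413/5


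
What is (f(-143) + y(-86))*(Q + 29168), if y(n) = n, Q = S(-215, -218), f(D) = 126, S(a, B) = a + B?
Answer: 1149400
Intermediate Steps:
S(a, B) = B + a
Q = -433 (Q = -218 - 215 = -433)
(f(-143) + y(-86))*(Q + 29168) = (126 - 86)*(-433 + 29168) = 40*28735 = 1149400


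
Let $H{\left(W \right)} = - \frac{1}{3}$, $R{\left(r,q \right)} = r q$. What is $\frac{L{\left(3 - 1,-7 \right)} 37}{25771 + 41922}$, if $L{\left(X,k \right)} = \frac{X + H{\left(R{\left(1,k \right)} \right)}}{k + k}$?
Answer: $- \frac{185}{2843106} \approx -6.507 \cdot 10^{-5}$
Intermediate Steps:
$R{\left(r,q \right)} = q r$
$H{\left(W \right)} = - \frac{1}{3}$ ($H{\left(W \right)} = \left(-1\right) \frac{1}{3} = - \frac{1}{3}$)
$L{\left(X,k \right)} = \frac{- \frac{1}{3} + X}{2 k}$ ($L{\left(X,k \right)} = \frac{X - \frac{1}{3}}{k + k} = \frac{- \frac{1}{3} + X}{2 k}$)
$\frac{L{\left(3 - 1,-7 \right)} 37}{25771 + 41922} = \frac{\frac{-1 + 3 \left(3 - 1\right)}{6 \left(-7\right)} 37}{25771 + 41922} = \frac{\frac{1}{6} \left(- \frac{1}{7}\right) \left(-1 + 3 \left(3 - 1\right)\right) 37}{67693} = \frac{1}{6} \left(- \frac{1}{7}\right) \left(-1 + 3 \cdot 2\right) 37 \cdot \frac{1}{67693} = \frac{1}{6} \left(- \frac{1}{7}\right) \left(-1 + 6\right) 37 \cdot \frac{1}{67693} = \frac{1}{6} \left(- \frac{1}{7}\right) 5 \cdot 37 \cdot \frac{1}{67693} = \left(- \frac{5}{42}\right) 37 \cdot \frac{1}{67693} = \left(- \frac{185}{42}\right) \frac{1}{67693} = - \frac{185}{2843106}$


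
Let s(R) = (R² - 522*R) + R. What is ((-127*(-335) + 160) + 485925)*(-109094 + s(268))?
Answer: -93513589740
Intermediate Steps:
s(R) = R² - 521*R
((-127*(-335) + 160) + 485925)*(-109094 + s(268)) = ((-127*(-335) + 160) + 485925)*(-109094 + 268*(-521 + 268)) = ((42545 + 160) + 485925)*(-109094 + 268*(-253)) = (42705 + 485925)*(-109094 - 67804) = 528630*(-176898) = -93513589740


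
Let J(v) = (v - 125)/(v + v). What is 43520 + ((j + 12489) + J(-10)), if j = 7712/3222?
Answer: 360980917/6444 ≈ 56018.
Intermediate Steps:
j = 3856/1611 (j = 7712*(1/3222) = 3856/1611 ≈ 2.3935)
J(v) = (-125 + v)/(2*v) (J(v) = (-125 + v)/((2*v)) = (-125 + v)*(1/(2*v)) = (-125 + v)/(2*v))
43520 + ((j + 12489) + J(-10)) = 43520 + ((3856/1611 + 12489) + (½)*(-125 - 10)/(-10)) = 43520 + (20123635/1611 + (½)*(-⅒)*(-135)) = 43520 + (20123635/1611 + 27/4) = 43520 + 80538037/6444 = 360980917/6444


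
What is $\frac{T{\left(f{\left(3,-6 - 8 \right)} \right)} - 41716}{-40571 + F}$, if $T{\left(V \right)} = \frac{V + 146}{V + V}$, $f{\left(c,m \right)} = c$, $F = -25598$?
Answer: $\frac{250147}{397014} \approx 0.63007$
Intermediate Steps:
$T{\left(V \right)} = \frac{146 + V}{2 V}$
$\frac{T{\left(f{\left(3,-6 - 8 \right)} \right)} - 41716}{-40571 + F} = \frac{\frac{146 + 3}{2 \cdot 3} - 41716}{-40571 - 25598} = \frac{\frac{1}{2} \cdot \frac{1}{3} \cdot 149 - 41716}{-66169} = \left(\frac{149}{6} - 41716\right) \left(- \frac{1}{66169}\right) = \left(- \frac{250147}{6}\right) \left(- \frac{1}{66169}\right) = \frac{250147}{397014}$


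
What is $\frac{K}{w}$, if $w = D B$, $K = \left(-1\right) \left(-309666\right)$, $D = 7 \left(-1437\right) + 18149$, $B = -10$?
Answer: $- \frac{154833}{40450} \approx -3.8278$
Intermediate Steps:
$D = 8090$ ($D = -10059 + 18149 = 8090$)
$K = 309666$
$w = -80900$ ($w = 8090 \left(-10\right) = -80900$)
$\frac{K}{w} = \frac{309666}{-80900} = 309666 \left(- \frac{1}{80900}\right) = - \frac{154833}{40450}$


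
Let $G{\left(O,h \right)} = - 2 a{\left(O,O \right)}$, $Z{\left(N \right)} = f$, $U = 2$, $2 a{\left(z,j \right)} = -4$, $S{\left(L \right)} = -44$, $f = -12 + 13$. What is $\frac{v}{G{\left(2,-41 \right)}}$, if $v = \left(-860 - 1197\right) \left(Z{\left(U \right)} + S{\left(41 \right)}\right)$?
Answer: $\frac{88451}{4} \approx 22113.0$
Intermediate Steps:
$f = 1$
$a{\left(z,j \right)} = -2$ ($a{\left(z,j \right)} = \frac{1}{2} \left(-4\right) = -2$)
$Z{\left(N \right)} = 1$
$G{\left(O,h \right)} = 4$ ($G{\left(O,h \right)} = \left(-2\right) \left(-2\right) = 4$)
$v = 88451$ ($v = \left(-860 - 1197\right) \left(1 - 44\right) = \left(-2057\right) \left(-43\right) = 88451$)
$\frac{v}{G{\left(2,-41 \right)}} = \frac{1}{4} \cdot 88451 = \frac{88451}{4}$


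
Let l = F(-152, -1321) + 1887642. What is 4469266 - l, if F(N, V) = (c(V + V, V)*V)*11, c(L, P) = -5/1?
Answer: 2508969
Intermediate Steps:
c(L, P) = -5 (c(L, P) = -5*1 = -5)
F(N, V) = -55*V (F(N, V) = -5*V*11 = -55*V)
l = 1960297 (l = -55*(-1321) + 1887642 = 72655 + 1887642 = 1960297)
4469266 - l = 4469266 - 1*1960297 = 4469266 - 1960297 = 2508969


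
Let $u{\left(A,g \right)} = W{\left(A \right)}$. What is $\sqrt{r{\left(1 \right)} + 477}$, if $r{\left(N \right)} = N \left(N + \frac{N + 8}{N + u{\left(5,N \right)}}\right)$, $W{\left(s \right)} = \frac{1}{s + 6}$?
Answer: $\frac{\sqrt{1945}}{2} \approx 22.051$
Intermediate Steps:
$W{\left(s \right)} = \frac{1}{6 + s}$
$u{\left(A,g \right)} = \frac{1}{6 + A}$
$r{\left(N \right)} = N \left(N + \frac{8 + N}{\frac{1}{11} + N}\right)$ ($r{\left(N \right)} = N \left(N + \frac{N + 8}{N + \frac{1}{6 + 5}}\right) = N \left(N + \frac{8 + N}{N + \frac{1}{11}}\right) = N \left(N + \frac{8 + N}{\frac{1}{11} + N}\right)$)
$\sqrt{r{\left(1 \right)} + 477} = \sqrt{1 \frac{1}{1 + 11 \cdot 1} \left(88 + 11 \cdot 1^{2} + 12 \cdot 1\right) + 477} = \sqrt{1 \frac{1}{1 + 11} \left(88 + 11 \cdot 1 + 12\right) + 477} = \sqrt{1 \cdot \frac{1}{12} \left(88 + 11 + 12\right) + 477} = \sqrt{1 \cdot \frac{1}{12} \cdot 111 + 477} = \sqrt{\frac{37}{4} + 477} = \sqrt{\frac{1945}{4}} = \frac{\sqrt{1945}}{2}$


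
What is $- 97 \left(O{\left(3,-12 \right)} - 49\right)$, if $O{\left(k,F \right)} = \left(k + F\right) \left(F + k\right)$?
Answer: $-3104$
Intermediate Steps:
$O{\left(k,F \right)} = \left(F + k\right)^{2}$ ($O{\left(k,F \right)} = \left(F + k\right) \left(F + k\right) = \left(F + k\right)^{2}$)
$- 97 \left(O{\left(3,-12 \right)} - 49\right) = - 97 \left(\left(-12 + 3\right)^{2} - 49\right) = - 97 \left(\left(-9\right)^{2} - 49\right) = - 97 \left(81 - 49\right) = \left(-97\right) 32 = -3104$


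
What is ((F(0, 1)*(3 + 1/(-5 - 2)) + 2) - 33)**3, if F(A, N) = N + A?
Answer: -7645373/343 ≈ -22290.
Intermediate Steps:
F(A, N) = A + N
((F(0, 1)*(3 + 1/(-5 - 2)) + 2) - 33)**3 = (((0 + 1)*(3 + 1/(-5 - 2)) + 2) - 33)**3 = ((1*(3 + 1/(-7)) + 2) - 33)**3 = ((1*(3 - 1/7) + 2) - 33)**3 = ((1*(20/7) + 2) - 33)**3 = ((20/7 + 2) - 33)**3 = (34/7 - 33)**3 = (-197/7)**3 = -7645373/343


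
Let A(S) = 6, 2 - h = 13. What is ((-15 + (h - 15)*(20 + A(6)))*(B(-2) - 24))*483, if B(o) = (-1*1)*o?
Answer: 7342566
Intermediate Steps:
h = -11 (h = 2 - 1*13 = 2 - 13 = -11)
B(o) = -o
((-15 + (h - 15)*(20 + A(6)))*(B(-2) - 24))*483 = ((-15 + (-11 - 15)*(20 + 6))*(-1*(-2) - 24))*483 = ((-15 - 26*26)*(2 - 24))*483 = ((-15 - 676)*(-22))*483 = -691*(-22)*483 = 15202*483 = 7342566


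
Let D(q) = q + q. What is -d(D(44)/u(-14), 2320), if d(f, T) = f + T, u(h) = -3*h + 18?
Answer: -34822/15 ≈ -2321.5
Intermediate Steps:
u(h) = 18 - 3*h
D(q) = 2*q
d(f, T) = T + f
-d(D(44)/u(-14), 2320) = -(2320 + (2*44)/(18 - 3*(-14))) = -(2320 + 88/(18 + 42)) = -(2320 + 88/60) = -(2320 + 88*(1/60)) = -(2320 + 22/15) = -1*34822/15 = -34822/15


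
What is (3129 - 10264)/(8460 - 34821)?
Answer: 7135/26361 ≈ 0.27067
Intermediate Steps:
(3129 - 10264)/(8460 - 34821) = -7135/(-26361) = -7135*(-1/26361) = 7135/26361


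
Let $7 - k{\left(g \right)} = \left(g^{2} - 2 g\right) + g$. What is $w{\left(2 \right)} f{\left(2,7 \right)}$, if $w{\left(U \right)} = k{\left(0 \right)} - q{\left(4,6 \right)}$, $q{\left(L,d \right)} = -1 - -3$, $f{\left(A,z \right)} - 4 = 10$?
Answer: $70$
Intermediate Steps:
$f{\left(A,z \right)} = 14$ ($f{\left(A,z \right)} = 4 + 10 = 14$)
$k{\left(g \right)} = 7 + g - g^{2}$ ($k{\left(g \right)} = 7 - \left(\left(g^{2} - 2 g\right) + g\right) = 7 - \left(g^{2} - g\right) = 7 + g - g^{2}$)
$q{\left(L,d \right)} = 2$ ($q{\left(L,d \right)} = -1 + 3 = 2$)
$w{\left(U \right)} = 5$ ($w{\left(U \right)} = \left(7 + 0 - 0^{2}\right) - 2 = \left(7 + 0 - 0\right) - 2 = \left(7 + 0 + 0\right) - 2 = 7 - 2 = 5$)
$w{\left(2 \right)} f{\left(2,7 \right)} = 5 \cdot 14 = 70$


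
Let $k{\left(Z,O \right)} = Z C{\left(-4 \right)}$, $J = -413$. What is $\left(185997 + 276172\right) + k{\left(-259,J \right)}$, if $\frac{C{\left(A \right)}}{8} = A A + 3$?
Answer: $422801$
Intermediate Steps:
$C{\left(A \right)} = 24 + 8 A^{2}$ ($C{\left(A \right)} = 8 \left(A A + 3\right) = 8 \left(A^{2} + 3\right) = 8 \left(3 + A^{2}\right) = 24 + 8 A^{2}$)
$k{\left(Z,O \right)} = 152 Z$ ($k{\left(Z,O \right)} = Z \left(24 + 8 \left(-4\right)^{2}\right) = Z \left(24 + 8 \cdot 16\right) = Z \left(24 + 128\right) = Z 152 = 152 Z$)
$\left(185997 + 276172\right) + k{\left(-259,J \right)} = \left(185997 + 276172\right) + 152 \left(-259\right) = 462169 - 39368 = 422801$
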